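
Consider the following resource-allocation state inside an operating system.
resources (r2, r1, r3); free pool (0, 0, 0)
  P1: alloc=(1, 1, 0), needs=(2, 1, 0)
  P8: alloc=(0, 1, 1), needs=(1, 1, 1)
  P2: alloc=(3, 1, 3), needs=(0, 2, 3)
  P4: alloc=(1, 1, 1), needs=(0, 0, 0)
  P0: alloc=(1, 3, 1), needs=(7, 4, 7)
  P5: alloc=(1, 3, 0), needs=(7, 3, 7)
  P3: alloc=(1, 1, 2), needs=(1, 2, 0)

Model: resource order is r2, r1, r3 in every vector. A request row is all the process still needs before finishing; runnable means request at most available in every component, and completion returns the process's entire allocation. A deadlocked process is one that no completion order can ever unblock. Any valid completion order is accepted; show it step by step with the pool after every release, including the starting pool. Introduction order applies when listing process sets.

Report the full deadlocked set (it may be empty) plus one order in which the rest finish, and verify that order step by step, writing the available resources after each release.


The deadlocked set is P0 and P5.
Key observation: the wall is r2: completing P4, P8, P3, P2, P1 brings the pool only to (6, 5, 7), and all the rest need more.
The rest can finish in the order P4, P8, P3, P2, P1. Walking it through:
  pool = (0, 0, 0)
  run P4 (needs (0, 0, 0), free (0, 0, 0)); after release of (1, 1, 1) the pool is (1, 1, 1)
  run P8 (needs (1, 1, 1), free (1, 1, 1)); after release of (0, 1, 1) the pool is (1, 2, 2)
  run P3 (needs (1, 2, 0), free (1, 2, 2)); after release of (1, 1, 2) the pool is (2, 3, 4)
  run P2 (needs (0, 2, 3), free (2, 3, 4)); after release of (3, 1, 3) the pool is (5, 4, 7)
  run P1 (needs (2, 1, 0), free (5, 4, 7)); after release of (1, 1, 0) the pool is (6, 5, 7)
The blocked processes can never fit:
  P0 cannot run: need (7, 4, 7) vs free (6, 5, 7) (insufficient r2)
  P5 cannot run: need (7, 3, 7) vs free (6, 5, 7) (insufficient r2)


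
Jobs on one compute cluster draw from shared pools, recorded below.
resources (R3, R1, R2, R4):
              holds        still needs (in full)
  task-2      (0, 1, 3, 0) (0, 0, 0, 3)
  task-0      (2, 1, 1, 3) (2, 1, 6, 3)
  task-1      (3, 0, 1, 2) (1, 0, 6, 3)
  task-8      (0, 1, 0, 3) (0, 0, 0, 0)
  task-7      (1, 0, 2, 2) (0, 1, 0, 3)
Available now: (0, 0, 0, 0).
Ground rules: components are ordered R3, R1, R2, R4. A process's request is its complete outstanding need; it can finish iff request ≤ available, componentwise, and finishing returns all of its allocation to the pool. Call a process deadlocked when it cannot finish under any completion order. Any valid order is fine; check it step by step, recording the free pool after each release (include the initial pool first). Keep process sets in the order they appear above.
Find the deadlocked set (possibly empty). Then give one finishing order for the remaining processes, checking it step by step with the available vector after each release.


The deadlocked set is task-0 and task-1.
Key observation: R2 is the bottleneck — with task-8, task-2, task-7 done the pool holds (1, 2, 5, 5), short of every remaining need.
One completion order for the rest: task-8, task-2, task-7. Walking it through:
  pool = (0, 0, 0, 0)
  run task-8 (needs (0, 0, 0, 0), free (0, 0, 0, 0)); after release of (0, 1, 0, 3) the pool is (0, 1, 0, 3)
  run task-2 (needs (0, 0, 0, 3), free (0, 1, 0, 3)); after release of (0, 1, 3, 0) the pool is (0, 2, 3, 3)
  run task-7 (needs (0, 1, 0, 3), free (0, 2, 3, 3)); after release of (1, 0, 2, 2) the pool is (1, 2, 5, 5)
The blocked processes can never fit:
  task-0 cannot run: need (2, 1, 6, 3) vs free (1, 2, 5, 5) (insufficient R3 and R2)
  task-1 cannot run: need (1, 0, 6, 3) vs free (1, 2, 5, 5) (insufficient R2)


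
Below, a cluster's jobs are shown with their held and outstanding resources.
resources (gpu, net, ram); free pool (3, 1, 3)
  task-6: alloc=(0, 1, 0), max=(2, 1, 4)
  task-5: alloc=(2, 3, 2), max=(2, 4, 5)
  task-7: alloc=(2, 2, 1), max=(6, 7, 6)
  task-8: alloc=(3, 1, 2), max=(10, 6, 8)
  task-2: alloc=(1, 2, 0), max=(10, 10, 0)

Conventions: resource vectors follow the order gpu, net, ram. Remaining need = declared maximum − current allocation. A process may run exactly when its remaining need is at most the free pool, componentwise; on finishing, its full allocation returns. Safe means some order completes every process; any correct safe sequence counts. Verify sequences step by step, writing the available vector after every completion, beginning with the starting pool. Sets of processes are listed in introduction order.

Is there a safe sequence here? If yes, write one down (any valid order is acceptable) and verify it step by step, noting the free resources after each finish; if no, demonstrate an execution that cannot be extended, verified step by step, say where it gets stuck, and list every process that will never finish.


The state is SAFE; one workable sequence: task-5, task-6, task-7, task-8, task-2.
Key observation: at task-5 the run first touches a limit — (0, 1, 3) against (3, 1, 3), exact on a resource it actually requests.
Step-by-step check:
  pool = (3, 1, 3)
  task-5: need (0, 1, 3) fits (3, 1, 3); releases (2, 3, 2), pool now (5, 4, 5)
  task-6: need (2, 0, 4) fits (5, 4, 5); releases (0, 1, 0), pool now (5, 5, 5)
  task-7: need (4, 5, 5) fits (5, 5, 5); releases (2, 2, 1), pool now (7, 7, 6)
  task-8: need (7, 5, 6) fits (7, 7, 6); releases (3, 1, 2), pool now (10, 8, 8)
  task-2: need (9, 8, 0) fits (10, 8, 8); releases (1, 2, 0), pool now (11, 10, 8)


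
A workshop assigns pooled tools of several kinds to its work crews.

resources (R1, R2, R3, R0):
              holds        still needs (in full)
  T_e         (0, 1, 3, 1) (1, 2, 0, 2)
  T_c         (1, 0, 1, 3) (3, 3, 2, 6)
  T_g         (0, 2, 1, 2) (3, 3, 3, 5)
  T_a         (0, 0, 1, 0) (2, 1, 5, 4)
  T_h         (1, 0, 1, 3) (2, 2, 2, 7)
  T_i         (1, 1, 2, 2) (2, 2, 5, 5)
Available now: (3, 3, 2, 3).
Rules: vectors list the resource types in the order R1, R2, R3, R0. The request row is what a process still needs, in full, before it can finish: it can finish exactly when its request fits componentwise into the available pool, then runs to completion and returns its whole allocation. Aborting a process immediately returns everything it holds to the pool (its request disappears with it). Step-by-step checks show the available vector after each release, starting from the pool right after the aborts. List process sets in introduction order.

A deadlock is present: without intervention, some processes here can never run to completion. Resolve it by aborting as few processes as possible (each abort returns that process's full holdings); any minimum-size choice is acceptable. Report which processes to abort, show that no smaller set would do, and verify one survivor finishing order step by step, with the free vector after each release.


Minimum abort set: T_g.
Key observation: the deadlocked T_i becomes finishable only because T_g released (0, 2, 1, 2); it completes at step 2 below.
Why nothing smaller works: aborting no one leaves the state deadlocked as given.
One survivor order: T_e, T_i, T_a, T_h, T_c. Check, step by step (post-abort pool first):
  pool = (3, 5, 3, 5)
  run T_e (needs (1, 2, 0, 2), free (3, 5, 3, 5)); after release of (0, 1, 3, 1) the pool is (3, 6, 6, 6)
  run T_i (needs (2, 2, 5, 5), free (3, 6, 6, 6)); after release of (1, 1, 2, 2) the pool is (4, 7, 8, 8)
  run T_a (needs (2, 1, 5, 4), free (4, 7, 8, 8)); after release of (0, 0, 1, 0) the pool is (4, 7, 9, 8)
  run T_h (needs (2, 2, 2, 7), free (4, 7, 9, 8)); after release of (1, 0, 1, 3) the pool is (5, 7, 10, 11)
  run T_c (needs (3, 3, 2, 6), free (5, 7, 10, 11)); after release of (1, 0, 1, 3) the pool is (6, 7, 11, 14)


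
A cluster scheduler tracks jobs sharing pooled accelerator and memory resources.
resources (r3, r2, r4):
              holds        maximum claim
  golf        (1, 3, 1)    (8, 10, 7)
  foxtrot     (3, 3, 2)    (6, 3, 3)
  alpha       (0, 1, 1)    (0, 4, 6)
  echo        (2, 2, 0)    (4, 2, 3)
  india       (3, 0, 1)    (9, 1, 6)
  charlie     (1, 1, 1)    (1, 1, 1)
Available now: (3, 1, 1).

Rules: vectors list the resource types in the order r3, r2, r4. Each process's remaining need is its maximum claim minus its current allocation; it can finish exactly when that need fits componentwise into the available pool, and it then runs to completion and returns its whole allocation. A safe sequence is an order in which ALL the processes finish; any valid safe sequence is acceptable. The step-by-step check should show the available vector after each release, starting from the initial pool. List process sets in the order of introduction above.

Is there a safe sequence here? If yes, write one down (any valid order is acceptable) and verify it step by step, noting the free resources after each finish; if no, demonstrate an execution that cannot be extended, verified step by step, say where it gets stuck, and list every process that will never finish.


UNSAFE.
Key observation: r4 is the bottleneck — with foxtrot, echo, charlie done the pool holds (9, 7, 4), short of every remaining need.
The run foxtrot, echo, charlie cannot be extended any further. Step-by-step check:
  pool = (3, 1, 1)
  foxtrot needs (3, 0, 1) <= (3, 1, 1) -> finishes; pool += (3, 3, 2) = (6, 4, 3)
  echo needs (2, 0, 3) <= (6, 4, 3) -> finishes; pool += (2, 2, 0) = (8, 6, 3)
  charlie needs (0, 0, 0) <= (8, 6, 3) -> finishes; pool += (1, 1, 1) = (9, 7, 4)
  blocked: golf wants (7, 7, 6), pool (9, 7, 4) — not enough r4
  blocked: alpha wants (0, 3, 5), pool (9, 7, 4) — not enough r4
  blocked: india wants (6, 1, 5), pool (9, 7, 4) — not enough r4
Never able to finish: golf, alpha and india.


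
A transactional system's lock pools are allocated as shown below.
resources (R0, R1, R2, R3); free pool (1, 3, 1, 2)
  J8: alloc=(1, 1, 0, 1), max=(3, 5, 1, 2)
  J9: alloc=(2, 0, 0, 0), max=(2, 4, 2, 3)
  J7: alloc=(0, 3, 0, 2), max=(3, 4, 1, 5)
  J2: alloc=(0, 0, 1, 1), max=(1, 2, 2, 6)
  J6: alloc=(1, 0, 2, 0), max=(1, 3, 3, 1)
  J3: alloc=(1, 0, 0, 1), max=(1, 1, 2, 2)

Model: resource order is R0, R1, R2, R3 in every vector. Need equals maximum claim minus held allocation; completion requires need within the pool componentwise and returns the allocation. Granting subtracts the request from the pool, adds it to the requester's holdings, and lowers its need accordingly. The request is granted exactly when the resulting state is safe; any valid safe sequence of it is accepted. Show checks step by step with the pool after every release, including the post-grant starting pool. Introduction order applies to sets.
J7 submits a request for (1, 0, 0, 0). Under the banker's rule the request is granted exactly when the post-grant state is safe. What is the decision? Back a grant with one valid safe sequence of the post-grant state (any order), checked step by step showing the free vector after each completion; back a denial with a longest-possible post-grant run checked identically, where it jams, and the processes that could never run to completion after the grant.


GRANT. The post-grant state is safe; one safe sequence: J6, J3, J7, J9, J2, J8.
Key observation: post-grant, (0, 3, 1, 2) remains, and an order beginning with J6 completes everyone.
Check on the post-grant state, step by step:
  pool = (0, 3, 1, 2)
  J6 needs (0, 3, 1, 1) <= (0, 3, 1, 2) -> finishes; pool += (1, 0, 2, 0) = (1, 3, 3, 2)
  J3 needs (0, 1, 2, 1) <= (1, 3, 3, 2) -> finishes; pool += (1, 0, 0, 1) = (2, 3, 3, 3)
  J7 needs (2, 1, 1, 3) <= (2, 3, 3, 3) -> finishes; pool += (1, 3, 0, 2) = (3, 6, 3, 5)
  J9 needs (0, 4, 2, 3) <= (3, 6, 3, 5) -> finishes; pool += (2, 0, 0, 0) = (5, 6, 3, 5)
  J2 needs (1, 2, 1, 5) <= (5, 6, 3, 5) -> finishes; pool += (0, 0, 1, 1) = (5, 6, 4, 6)
  J8 needs (2, 4, 1, 1) <= (5, 6, 4, 6) -> finishes; pool += (1, 1, 0, 1) = (6, 7, 4, 7)


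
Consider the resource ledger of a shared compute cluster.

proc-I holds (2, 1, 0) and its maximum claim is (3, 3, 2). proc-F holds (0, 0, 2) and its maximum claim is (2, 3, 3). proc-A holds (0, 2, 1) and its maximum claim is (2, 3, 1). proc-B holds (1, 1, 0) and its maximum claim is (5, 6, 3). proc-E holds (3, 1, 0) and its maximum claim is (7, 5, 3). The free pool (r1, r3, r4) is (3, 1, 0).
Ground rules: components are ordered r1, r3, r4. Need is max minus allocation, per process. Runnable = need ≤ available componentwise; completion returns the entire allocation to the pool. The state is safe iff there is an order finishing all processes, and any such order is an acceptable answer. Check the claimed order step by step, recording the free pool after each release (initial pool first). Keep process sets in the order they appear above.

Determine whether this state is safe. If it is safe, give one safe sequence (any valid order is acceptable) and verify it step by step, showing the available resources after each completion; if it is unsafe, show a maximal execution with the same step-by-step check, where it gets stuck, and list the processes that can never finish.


SAFE, for example via the order proc-A, proc-F, proc-I, proc-E, proc-B.
Key observation: the first exact fit in this order is proc-A — it needs (2, 1, 0) with (3, 1, 0) free, meeting a requested resource to the last unit.
Walking it through:
  pool = (3, 1, 0)
  run proc-A (needs (2, 1, 0), free (3, 1, 0)); after release of (0, 2, 1) the pool is (3, 3, 1)
  run proc-F (needs (2, 3, 1), free (3, 3, 1)); after release of (0, 0, 2) the pool is (3, 3, 3)
  run proc-I (needs (1, 2, 2), free (3, 3, 3)); after release of (2, 1, 0) the pool is (5, 4, 3)
  run proc-E (needs (4, 4, 3), free (5, 4, 3)); after release of (3, 1, 0) the pool is (8, 5, 3)
  run proc-B (needs (4, 5, 3), free (8, 5, 3)); after release of (1, 1, 0) the pool is (9, 6, 3)


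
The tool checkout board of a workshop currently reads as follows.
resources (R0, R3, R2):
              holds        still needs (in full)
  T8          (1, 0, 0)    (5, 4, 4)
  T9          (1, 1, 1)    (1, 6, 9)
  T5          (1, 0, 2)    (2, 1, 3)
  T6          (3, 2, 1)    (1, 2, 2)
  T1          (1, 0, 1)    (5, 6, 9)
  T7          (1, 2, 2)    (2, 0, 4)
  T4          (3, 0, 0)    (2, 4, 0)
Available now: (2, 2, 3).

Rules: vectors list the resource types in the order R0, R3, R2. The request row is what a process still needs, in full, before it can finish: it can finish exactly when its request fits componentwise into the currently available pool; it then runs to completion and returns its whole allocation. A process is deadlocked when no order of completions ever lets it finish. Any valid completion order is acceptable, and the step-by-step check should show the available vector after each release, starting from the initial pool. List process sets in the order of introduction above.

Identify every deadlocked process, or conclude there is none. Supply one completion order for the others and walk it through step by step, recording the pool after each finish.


The deadlocked set is T9 and T1.
Key observation: the pool after T6, T5, T4, T7, T8 is (11, 6, 8); every surviving request exceeds it in R2, so progress ends there.
A valid finishing order for the others: T6, T5, T4, T7, T8. Verifying each step:
  pool = (2, 2, 3)
  T6: need (1, 2, 2) fits (2, 2, 3); releases (3, 2, 1), pool now (5, 4, 4)
  T5: need (2, 1, 3) fits (5, 4, 4); releases (1, 0, 2), pool now (6, 4, 6)
  T4: need (2, 4, 0) fits (6, 4, 6); releases (3, 0, 0), pool now (9, 4, 6)
  T7: need (2, 0, 4) fits (9, 4, 6); releases (1, 2, 2), pool now (10, 6, 8)
  T8: need (5, 4, 4) fits (10, 6, 8); releases (1, 0, 0), pool now (11, 6, 8)
The stuck group stays short no matter what:
  T9 cannot run: need (1, 6, 9) vs free (11, 6, 8) (insufficient R2)
  T1 cannot run: need (5, 6, 9) vs free (11, 6, 8) (insufficient R2)


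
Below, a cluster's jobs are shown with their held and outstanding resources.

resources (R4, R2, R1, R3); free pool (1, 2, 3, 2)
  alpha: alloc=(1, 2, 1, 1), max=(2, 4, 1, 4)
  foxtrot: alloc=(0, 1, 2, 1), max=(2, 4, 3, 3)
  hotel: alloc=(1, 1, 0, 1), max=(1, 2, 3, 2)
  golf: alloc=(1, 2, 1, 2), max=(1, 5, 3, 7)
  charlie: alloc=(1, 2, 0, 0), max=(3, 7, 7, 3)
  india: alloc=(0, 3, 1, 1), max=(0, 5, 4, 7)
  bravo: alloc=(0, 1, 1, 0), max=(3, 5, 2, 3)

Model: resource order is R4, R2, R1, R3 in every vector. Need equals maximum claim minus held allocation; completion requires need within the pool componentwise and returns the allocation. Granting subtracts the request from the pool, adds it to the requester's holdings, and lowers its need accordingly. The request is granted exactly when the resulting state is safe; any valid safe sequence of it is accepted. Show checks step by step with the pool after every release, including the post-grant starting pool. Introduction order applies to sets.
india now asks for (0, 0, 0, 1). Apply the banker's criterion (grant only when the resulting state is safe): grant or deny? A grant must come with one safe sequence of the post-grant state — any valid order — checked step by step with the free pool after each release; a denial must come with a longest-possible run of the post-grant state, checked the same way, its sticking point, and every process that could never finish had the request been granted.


DENY. Granting would leave the state unsafe.
Key observation: hotel, foxtrot, alpha, bravo, charlie can finish, but then (4, 9, 7, 4) is all there is, and the blocked group's R3 demands exceed it.
After a pretend grant, a maximal execution: hotel, foxtrot, alpha, bravo, charlie — then nothing else fits. Walking it through:
  pool = (1, 2, 3, 1)
  hotel: need (0, 1, 3, 1) fits (1, 2, 3, 1); releases (1, 1, 0, 1), pool now (2, 3, 3, 2)
  foxtrot: need (2, 3, 1, 2) fits (2, 3, 3, 2); releases (0, 1, 2, 1), pool now (2, 4, 5, 3)
  alpha: need (1, 2, 0, 3) fits (2, 4, 5, 3); releases (1, 2, 1, 1), pool now (3, 6, 6, 4)
  bravo: need (3, 4, 1, 3) fits (3, 6, 6, 4); releases (0, 1, 1, 0), pool now (3, 7, 7, 4)
  charlie: need (2, 5, 7, 3) fits (3, 7, 7, 4); releases (1, 2, 0, 0), pool now (4, 9, 7, 4)
  blocked: golf wants (0, 3, 2, 5), pool (4, 9, 7, 4) — not enough R3
  blocked: india wants (0, 2, 3, 5), pool (4, 9, 7, 4) — not enough R3
Had the request been granted, golf and india could never finish.


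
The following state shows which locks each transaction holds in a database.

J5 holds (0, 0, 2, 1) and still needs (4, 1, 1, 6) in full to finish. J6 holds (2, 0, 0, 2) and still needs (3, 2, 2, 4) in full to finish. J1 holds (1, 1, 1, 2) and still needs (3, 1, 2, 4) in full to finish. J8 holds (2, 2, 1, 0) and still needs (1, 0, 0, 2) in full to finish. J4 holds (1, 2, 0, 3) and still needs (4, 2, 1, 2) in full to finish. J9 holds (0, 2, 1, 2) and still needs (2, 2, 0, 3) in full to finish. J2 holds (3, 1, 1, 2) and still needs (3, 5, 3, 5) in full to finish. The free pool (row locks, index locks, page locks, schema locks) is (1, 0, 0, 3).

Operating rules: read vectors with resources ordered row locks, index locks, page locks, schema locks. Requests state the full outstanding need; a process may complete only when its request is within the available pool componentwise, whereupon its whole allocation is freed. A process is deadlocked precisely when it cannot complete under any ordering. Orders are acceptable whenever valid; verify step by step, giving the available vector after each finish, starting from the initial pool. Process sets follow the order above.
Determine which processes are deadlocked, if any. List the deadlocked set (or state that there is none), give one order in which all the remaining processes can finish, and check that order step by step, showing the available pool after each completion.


No process is deadlocked.
Key observation: J8 leads a chain of completions in which each release enables another process.
One completion order for the rest: J8, J9, J1, J2, J4, J6, J5. Check, step by step:
  pool = (1, 0, 0, 3)
  run J8 (needs (1, 0, 0, 2), free (1, 0, 0, 3)); after release of (2, 2, 1, 0) the pool is (3, 2, 1, 3)
  run J9 (needs (2, 2, 0, 3), free (3, 2, 1, 3)); after release of (0, 2, 1, 2) the pool is (3, 4, 2, 5)
  run J1 (needs (3, 1, 2, 4), free (3, 4, 2, 5)); after release of (1, 1, 1, 2) the pool is (4, 5, 3, 7)
  run J2 (needs (3, 5, 3, 5), free (4, 5, 3, 7)); after release of (3, 1, 1, 2) the pool is (7, 6, 4, 9)
  run J4 (needs (4, 2, 1, 2), free (7, 6, 4, 9)); after release of (1, 2, 0, 3) the pool is (8, 8, 4, 12)
  run J6 (needs (3, 2, 2, 4), free (8, 8, 4, 12)); after release of (2, 0, 0, 2) the pool is (10, 8, 4, 14)
  run J5 (needs (4, 1, 1, 6), free (10, 8, 4, 14)); after release of (0, 0, 2, 1) the pool is (10, 8, 6, 15)


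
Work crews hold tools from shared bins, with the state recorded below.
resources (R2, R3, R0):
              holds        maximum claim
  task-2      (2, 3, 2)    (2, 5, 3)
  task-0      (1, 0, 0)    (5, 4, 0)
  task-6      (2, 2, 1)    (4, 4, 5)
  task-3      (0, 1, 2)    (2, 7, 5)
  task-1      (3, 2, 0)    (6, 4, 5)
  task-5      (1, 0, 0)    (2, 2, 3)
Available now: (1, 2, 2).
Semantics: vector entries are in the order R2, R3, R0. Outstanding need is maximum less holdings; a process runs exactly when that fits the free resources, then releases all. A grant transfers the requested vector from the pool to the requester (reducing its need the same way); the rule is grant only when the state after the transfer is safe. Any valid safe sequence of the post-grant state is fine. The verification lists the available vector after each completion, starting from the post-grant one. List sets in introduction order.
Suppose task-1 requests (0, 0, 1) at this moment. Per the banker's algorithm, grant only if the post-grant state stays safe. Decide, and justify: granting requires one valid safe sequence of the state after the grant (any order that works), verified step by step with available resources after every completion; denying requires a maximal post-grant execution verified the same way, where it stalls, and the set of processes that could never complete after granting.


DENY. Granting would leave the state unsafe.
Key observation: after task-2, task-5, task-0 the pool peaks at (5, 5, 3), and each blocked process is short somewhere: task-6 on R0; task-3 on R3; task-1 on R0.
Pretend the grant happened; the run task-2, task-5, task-0 goes as far as possible. Check, step by step:
  pool = (1, 2, 1)
  task-2 needs (0, 2, 1) <= (1, 2, 1) -> finishes; pool += (2, 3, 2) = (3, 5, 3)
  task-5 needs (1, 2, 3) <= (3, 5, 3) -> finishes; pool += (1, 0, 0) = (4, 5, 3)
  task-0 needs (4, 4, 0) <= (4, 5, 3) -> finishes; pool += (1, 0, 0) = (5, 5, 3)
  blocked: task-6 wants (2, 2, 4), pool (5, 5, 3) — not enough R0
  blocked: task-3 wants (2, 6, 3), pool (5, 5, 3) — not enough R3
  blocked: task-1 wants (3, 2, 4), pool (5, 5, 3) — not enough R0
Had the request been granted, task-6, task-3 and task-1 could never finish.


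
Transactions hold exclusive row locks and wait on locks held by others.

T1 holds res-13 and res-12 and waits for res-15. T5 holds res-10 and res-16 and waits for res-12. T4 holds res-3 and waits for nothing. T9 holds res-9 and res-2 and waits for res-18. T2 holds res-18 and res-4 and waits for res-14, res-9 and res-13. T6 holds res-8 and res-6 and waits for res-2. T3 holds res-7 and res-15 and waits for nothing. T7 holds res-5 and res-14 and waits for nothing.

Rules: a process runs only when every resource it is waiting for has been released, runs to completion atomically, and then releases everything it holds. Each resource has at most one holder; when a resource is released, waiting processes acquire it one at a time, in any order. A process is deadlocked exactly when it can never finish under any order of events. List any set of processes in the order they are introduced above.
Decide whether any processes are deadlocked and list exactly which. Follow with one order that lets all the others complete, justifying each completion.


Deadlocked: T9, T2 and T6.
Key observation: the wait chain closes on itself along T9 -> T2 -> T9; T6 waits into the deadlock from upstream.
A valid finishing order for the others: T3, T1, T4, T5, T7.
Check, step by step:
  T3: no waits; runs immediately, freeing res-7 and res-15
  T1: everything it awaited (res-15) is free; runs, freeing res-13 and res-12
  T4: no waits; runs immediately, freeing res-3
  T5: everything it awaited (res-12) is free; runs, freeing res-10 and res-16
  T7: no waits; runs immediately, freeing res-5 and res-14


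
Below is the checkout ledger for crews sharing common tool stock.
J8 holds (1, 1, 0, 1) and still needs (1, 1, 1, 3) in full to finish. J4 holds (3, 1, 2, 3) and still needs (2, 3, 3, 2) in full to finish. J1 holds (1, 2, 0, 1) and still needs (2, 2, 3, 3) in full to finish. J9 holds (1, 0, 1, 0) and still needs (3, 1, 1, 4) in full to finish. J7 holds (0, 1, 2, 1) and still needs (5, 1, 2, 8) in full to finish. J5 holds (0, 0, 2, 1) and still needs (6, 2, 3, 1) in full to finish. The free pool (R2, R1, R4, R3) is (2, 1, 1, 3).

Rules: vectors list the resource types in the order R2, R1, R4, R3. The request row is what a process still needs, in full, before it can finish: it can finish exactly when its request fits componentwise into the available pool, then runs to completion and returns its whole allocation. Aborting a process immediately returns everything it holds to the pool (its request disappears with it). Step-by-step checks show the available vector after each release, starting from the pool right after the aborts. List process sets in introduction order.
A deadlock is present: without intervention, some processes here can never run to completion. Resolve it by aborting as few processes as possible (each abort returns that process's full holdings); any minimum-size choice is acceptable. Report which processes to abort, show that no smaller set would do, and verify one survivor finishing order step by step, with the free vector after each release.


Abort J7.
Key observation: the returned (0, 1, 2, 1) from J7 is what brings J1 — unrunnable before, under any order — into play at step 1.
Minimality: the empty abort set fails — the state is deadlocked as it stands.
The survivors complete as J1, J4, J9, J8, J5. Walking it through (starting from the post-abort pool):
  pool = (2, 2, 3, 4)
  J1 needs (2, 2, 3, 3) <= (2, 2, 3, 4) -> finishes; pool += (1, 2, 0, 1) = (3, 4, 3, 5)
  J4 needs (2, 3, 3, 2) <= (3, 4, 3, 5) -> finishes; pool += (3, 1, 2, 3) = (6, 5, 5, 8)
  J9 needs (3, 1, 1, 4) <= (6, 5, 5, 8) -> finishes; pool += (1, 0, 1, 0) = (7, 5, 6, 8)
  J8 needs (1, 1, 1, 3) <= (7, 5, 6, 8) -> finishes; pool += (1, 1, 0, 1) = (8, 6, 6, 9)
  J5 needs (6, 2, 3, 1) <= (8, 6, 6, 9) -> finishes; pool += (0, 0, 2, 1) = (8, 6, 8, 10)


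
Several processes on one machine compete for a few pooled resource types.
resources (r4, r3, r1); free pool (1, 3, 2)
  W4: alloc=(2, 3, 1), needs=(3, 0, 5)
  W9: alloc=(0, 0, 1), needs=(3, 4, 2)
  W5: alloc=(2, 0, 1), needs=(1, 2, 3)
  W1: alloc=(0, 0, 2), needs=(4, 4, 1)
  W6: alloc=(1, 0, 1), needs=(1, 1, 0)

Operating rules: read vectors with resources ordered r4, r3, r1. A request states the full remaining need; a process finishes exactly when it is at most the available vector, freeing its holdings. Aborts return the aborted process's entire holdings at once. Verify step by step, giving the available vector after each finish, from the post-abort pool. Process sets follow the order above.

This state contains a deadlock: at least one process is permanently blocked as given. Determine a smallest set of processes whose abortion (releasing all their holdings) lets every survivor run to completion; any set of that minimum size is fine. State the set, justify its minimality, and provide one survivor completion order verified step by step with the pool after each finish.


The answer: abort W4.
Key observation: no ordering could ever have run W9 before the abort of W4; with (2, 3, 1) back in the pool it fits at step 3.
No smaller set exists: with zero aborts the deadlock remains.
The survivors complete as W6, W5, W9, W1. Walking it through (starting from the post-abort pool):
  pool = (3, 6, 3)
  W6 needs (1, 1, 0) <= (3, 6, 3) -> finishes; pool += (1, 0, 1) = (4, 6, 4)
  W5 needs (1, 2, 3) <= (4, 6, 4) -> finishes; pool += (2, 0, 1) = (6, 6, 5)
  W9 needs (3, 4, 2) <= (6, 6, 5) -> finishes; pool += (0, 0, 1) = (6, 6, 6)
  W1 needs (4, 4, 1) <= (6, 6, 6) -> finishes; pool += (0, 0, 2) = (6, 6, 8)


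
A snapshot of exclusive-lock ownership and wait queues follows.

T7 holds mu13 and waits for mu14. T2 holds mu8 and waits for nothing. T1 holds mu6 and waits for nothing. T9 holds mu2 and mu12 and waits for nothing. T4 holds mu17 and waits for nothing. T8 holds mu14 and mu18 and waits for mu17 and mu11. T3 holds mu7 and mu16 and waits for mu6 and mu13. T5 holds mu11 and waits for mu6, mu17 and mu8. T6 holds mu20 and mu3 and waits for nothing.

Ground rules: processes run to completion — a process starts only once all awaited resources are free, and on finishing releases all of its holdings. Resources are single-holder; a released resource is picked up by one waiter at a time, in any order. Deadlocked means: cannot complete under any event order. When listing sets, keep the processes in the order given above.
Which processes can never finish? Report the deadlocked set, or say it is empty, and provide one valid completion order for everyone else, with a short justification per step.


The deadlocked set is empty.
Key observation: every chain of waits terminates; starting from the processes that wait on nothing, all the rest unlock in turn.
One completion order for the rest: T2, T4, T1, T5, T6, T8, T7, T3, T9.
Check, step by step:
  run T2 (it waits on nothing); releases mu8
  run T4 (it waits on nothing); releases mu17
  run T1 (it waits on nothing); releases mu6
  run T5 (all its waits — mu6, mu17 and mu8 — are resolved); releases mu11
  run T6 (it waits on nothing); releases mu20 and mu3
  run T8 (all its waits — mu17 and mu11 — are resolved); releases mu14 and mu18
  run T7 (all its waits — mu14 — are resolved); releases mu13
  run T3 (all its waits — mu6 and mu13 — are resolved); releases mu7 and mu16
  run T9 (it waits on nothing); releases mu2 and mu12


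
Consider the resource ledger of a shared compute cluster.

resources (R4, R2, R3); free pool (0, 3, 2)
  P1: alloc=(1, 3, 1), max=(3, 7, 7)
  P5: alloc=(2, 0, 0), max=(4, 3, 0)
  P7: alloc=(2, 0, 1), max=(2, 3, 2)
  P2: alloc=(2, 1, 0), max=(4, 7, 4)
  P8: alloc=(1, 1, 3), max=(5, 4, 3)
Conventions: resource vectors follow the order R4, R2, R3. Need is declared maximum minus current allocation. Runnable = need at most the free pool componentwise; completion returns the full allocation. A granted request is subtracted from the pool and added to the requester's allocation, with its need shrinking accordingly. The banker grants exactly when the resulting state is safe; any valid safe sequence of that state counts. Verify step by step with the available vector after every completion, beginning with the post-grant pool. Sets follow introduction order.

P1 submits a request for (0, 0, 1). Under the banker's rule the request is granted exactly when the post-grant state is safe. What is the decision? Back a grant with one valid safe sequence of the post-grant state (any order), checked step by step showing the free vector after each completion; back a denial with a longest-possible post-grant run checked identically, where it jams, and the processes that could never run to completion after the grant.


GRANT: granting preserves safety; a valid post-grant sequence is P7, P5, P8, P1, P2.
Key observation: even at the reduced pool (0, 3, 1), P7 fits immediately, so safety survives the grant.
Step-by-step check of the post-grant state:
  pool = (0, 3, 1)
  P7 needs (0, 3, 1) <= (0, 3, 1) -> finishes; pool += (2, 0, 1) = (2, 3, 2)
  P5 needs (2, 3, 0) <= (2, 3, 2) -> finishes; pool += (2, 0, 0) = (4, 3, 2)
  P8 needs (4, 3, 0) <= (4, 3, 2) -> finishes; pool += (1, 1, 3) = (5, 4, 5)
  P1 needs (2, 4, 5) <= (5, 4, 5) -> finishes; pool += (1, 3, 2) = (6, 7, 7)
  P2 needs (2, 6, 4) <= (6, 7, 7) -> finishes; pool += (2, 1, 0) = (8, 8, 7)


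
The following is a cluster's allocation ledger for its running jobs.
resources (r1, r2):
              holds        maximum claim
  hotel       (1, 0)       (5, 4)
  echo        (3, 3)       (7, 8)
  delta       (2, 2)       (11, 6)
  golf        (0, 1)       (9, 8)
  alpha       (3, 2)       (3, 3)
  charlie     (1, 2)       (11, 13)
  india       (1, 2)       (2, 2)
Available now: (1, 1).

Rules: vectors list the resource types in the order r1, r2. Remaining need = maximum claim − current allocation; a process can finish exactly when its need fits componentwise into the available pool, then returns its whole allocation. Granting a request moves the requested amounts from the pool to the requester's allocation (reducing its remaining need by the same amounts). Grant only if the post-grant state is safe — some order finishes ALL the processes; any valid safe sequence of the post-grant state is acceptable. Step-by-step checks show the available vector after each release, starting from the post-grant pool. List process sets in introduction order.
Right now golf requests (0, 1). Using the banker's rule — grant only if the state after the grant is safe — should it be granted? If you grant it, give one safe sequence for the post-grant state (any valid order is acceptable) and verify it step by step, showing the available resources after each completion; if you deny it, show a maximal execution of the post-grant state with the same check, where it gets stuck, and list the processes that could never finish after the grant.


DENY. Granting would leave the state unsafe.
Key observation: after india, alpha, hotel the pool peaks at (6, 4), and each blocked process is short somewhere: echo on r2; delta on r1; golf on r1, r2; charlie on r1, r2.
After a pretend grant, a maximal execution: india, alpha, hotel — then nothing else fits. Walking it through:
  pool = (1, 0)
  run india (needs (1, 0), free (1, 0)); after release of (1, 2) the pool is (2, 2)
  run alpha (needs (0, 1), free (2, 2)); after release of (3, 2) the pool is (5, 4)
  run hotel (needs (4, 4), free (5, 4)); after release of (1, 0) the pool is (6, 4)
  blocked: echo wants (4, 5), pool (6, 4) — not enough r2
  blocked: delta wants (9, 4), pool (6, 4) — not enough r1
  blocked: golf wants (9, 6), pool (6, 4) — not enough r1 and r2
  blocked: charlie wants (10, 11), pool (6, 4) — not enough r1 and r2
Post-grant, the permanently blocked set is echo, delta, golf and charlie.


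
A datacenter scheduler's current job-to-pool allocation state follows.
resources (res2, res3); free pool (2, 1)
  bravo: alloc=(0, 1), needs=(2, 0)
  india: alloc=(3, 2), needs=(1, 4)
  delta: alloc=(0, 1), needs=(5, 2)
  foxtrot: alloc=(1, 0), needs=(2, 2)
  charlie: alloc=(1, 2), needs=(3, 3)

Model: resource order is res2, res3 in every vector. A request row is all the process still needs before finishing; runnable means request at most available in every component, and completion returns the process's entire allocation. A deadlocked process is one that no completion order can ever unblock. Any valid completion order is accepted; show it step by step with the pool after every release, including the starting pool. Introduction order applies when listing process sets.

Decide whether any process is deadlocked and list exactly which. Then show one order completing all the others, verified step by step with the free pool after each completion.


The deadlocked set is india, delta and charlie.
Key observation: after bravo, foxtrot the pool peaks at (3, 2), and each blocked process is short somewhere: india on res3; delta on res2; charlie on res3.
The rest can finish in the order bravo, foxtrot. Walking it through:
  pool = (2, 1)
  bravo needs (2, 0) <= (2, 1) -> finishes; pool += (0, 1) = (2, 2)
  foxtrot needs (2, 2) <= (2, 2) -> finishes; pool += (1, 0) = (3, 2)
None of the blocked processes ever fits:
  india cannot run: need (1, 4) vs free (3, 2) (insufficient res3)
  delta cannot run: need (5, 2) vs free (3, 2) (insufficient res2)
  charlie cannot run: need (3, 3) vs free (3, 2) (insufficient res3)


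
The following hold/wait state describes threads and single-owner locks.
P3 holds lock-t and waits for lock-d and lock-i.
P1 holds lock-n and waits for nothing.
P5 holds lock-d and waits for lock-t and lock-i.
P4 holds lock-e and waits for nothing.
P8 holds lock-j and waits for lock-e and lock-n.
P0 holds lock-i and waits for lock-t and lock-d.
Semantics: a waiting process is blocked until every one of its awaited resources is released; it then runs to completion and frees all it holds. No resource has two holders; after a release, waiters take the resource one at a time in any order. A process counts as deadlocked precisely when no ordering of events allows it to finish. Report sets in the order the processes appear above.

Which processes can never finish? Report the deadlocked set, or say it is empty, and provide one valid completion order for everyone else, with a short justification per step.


Deadlocked: P3, P5 and P0.
Key observation: the cycle P3 -> P5 -> P3 can never break — each member waits on the next; P0 is caught in further circular waits.
The rest can finish in the order P4, P1, P8.
Verifying each step:
  P4 waits on nothing -> runs at once and releases lock-e
  P1 waits on nothing -> runs at once and releases lock-n
  P8: everything it awaited (lock-e and lock-n) is free; runs, freeing lock-j


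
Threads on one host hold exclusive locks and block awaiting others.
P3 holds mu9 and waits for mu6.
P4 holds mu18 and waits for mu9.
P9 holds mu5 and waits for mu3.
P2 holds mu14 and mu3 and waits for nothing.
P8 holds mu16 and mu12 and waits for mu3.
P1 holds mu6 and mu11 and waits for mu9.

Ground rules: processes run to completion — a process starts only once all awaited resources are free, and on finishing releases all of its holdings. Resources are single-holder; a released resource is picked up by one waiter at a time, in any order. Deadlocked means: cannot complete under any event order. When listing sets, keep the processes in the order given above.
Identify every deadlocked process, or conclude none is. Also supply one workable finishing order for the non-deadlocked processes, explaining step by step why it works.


Deadlocked: P3, P4 and P1.
Key observation: P3 -> P1 -> P3 is a circular wait — nothing in it can go first; P4 waits into the deadlock from upstream.
The rest can finish in the order P2, P9, P8.
Check, step by step:
  P2 waits on nothing -> runs at once and releases mu14 and mu3
  P9: everything it awaited (mu3) is free; runs, freeing mu5
  P8: everything it awaited (mu3) is free; runs, freeing mu16 and mu12


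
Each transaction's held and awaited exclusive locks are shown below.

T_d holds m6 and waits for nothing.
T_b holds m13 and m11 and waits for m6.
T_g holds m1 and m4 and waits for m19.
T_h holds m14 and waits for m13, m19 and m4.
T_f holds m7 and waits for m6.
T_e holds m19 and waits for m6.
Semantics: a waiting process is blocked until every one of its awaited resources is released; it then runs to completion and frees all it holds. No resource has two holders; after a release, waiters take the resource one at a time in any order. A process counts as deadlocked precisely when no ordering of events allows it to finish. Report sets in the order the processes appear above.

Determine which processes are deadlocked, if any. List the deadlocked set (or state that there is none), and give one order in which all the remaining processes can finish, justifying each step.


Nothing here is deadlocked.
Key observation: no waiting chain loops back on itself — every chain ends at a process that waits on nothing, so everyone eventually runs.
A valid finishing order for the others: T_d, T_b, T_e, T_g, T_f, T_h.
Walking it through:
  run T_d (it waits on nothing); releases m6
  T_b: everything it awaited (m6) is free; runs, freeing m13 and m11
  T_e: everything it awaited (m6) is free; runs, freeing m19
  T_g: everything it awaited (m19) is free; runs, freeing m1 and m4
  T_f: everything it awaited (m6) is free; runs, freeing m7
  T_h: everything it awaited (m13, m19 and m4) is free; runs, freeing m14
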